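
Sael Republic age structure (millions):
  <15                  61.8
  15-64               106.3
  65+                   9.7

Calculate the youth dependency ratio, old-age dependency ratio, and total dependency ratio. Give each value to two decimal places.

Youth dependency ratio = 61.8 / 106.3 × 100 = 58.14
Old-age dependency ratio = 9.7 / 106.3 × 100 = 9.13
Total dependency ratio = (61.8 + 9.7) / 106.3 × 100 = 71.5 / 106.3 × 100 = 67.26

Youth dependency ratio: 58.14
Old-age dependency ratio: 9.13
Total dependency ratio: 67.26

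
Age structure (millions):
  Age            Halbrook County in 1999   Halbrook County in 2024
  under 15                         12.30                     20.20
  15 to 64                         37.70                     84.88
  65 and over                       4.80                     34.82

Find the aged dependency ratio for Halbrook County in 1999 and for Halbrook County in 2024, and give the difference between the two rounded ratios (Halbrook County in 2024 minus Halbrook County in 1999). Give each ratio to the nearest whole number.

Halbrook County in 1999: 13
Halbrook County in 2024: 41
Difference: +28

Halbrook County in 1999: 4.80 / 37.70 × 100 = 13
Halbrook County in 2024: 34.82 / 84.88 × 100 = 41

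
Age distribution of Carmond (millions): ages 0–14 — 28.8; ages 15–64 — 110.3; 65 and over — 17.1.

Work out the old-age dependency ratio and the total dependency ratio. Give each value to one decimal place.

Old-age dependency ratio = 17.1 / 110.3 × 100 = 15.5
Total dependency ratio = (28.8 + 17.1) / 110.3 × 100 = 45.9 / 110.3 × 100 = 41.6

Old-age dependency ratio: 15.5
Total dependency ratio: 41.6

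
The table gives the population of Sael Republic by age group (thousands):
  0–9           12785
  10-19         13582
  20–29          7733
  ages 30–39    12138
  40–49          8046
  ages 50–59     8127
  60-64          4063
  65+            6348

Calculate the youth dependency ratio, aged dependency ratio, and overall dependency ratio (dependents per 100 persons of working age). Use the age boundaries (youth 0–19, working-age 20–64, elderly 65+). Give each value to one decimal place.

0–19: 12785 + 13582 = 26367
20–64: 7733 + 12138 + 8046 + 8127 + 4063 = 40107
65+: 6348
Youth dependency ratio = 26367 / 40107 × 100 = 65.7
Old-age dependency ratio = 6348 / 40107 × 100 = 15.8
Total dependency ratio = (26367 + 6348) / 40107 × 100 = 32715 / 40107 × 100 = 81.6

Youth dependency ratio: 65.7
Old-age dependency ratio: 15.8
Total dependency ratio: 81.6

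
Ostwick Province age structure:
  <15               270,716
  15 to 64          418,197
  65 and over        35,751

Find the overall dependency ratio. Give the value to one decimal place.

Total dependency ratio = (270,716 + 35,751) / 418,197 × 100 = 306,467 / 418,197 × 100 = 73.3

Total dependency ratio: 73.3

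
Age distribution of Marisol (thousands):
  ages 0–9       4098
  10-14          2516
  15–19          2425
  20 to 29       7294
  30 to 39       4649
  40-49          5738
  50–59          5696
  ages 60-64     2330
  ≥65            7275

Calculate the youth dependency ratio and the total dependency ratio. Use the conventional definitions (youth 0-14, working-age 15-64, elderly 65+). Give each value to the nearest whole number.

0–14: 4098 + 2516 = 6614
15–64: 2425 + 7294 + 4649 + 5738 + 5696 + 2330 = 28132
65+: 7275
Youth dependency ratio = 6614 / 28132 × 100 = 24
Total dependency ratio = (6614 + 7275) / 28132 × 100 = 13889 / 28132 × 100 = 49

Youth dependency ratio: 24
Total dependency ratio: 49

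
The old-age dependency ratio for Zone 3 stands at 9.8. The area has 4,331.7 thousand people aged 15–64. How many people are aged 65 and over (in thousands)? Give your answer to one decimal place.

Old-age dependency ratio = elderly / working-age × 100
9.8 = E / 4,331.7 × 100
⇒ 424.5

Aged 65 and over: 424.5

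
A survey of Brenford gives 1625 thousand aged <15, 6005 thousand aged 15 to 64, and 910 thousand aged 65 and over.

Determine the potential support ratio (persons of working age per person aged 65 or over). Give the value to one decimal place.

Potential support ratio = 6005 / 910 = 6.6

Potential support ratio: 6.6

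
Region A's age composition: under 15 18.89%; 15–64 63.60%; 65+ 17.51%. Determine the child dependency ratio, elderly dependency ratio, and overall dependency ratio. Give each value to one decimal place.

Youth dependency ratio: 29.7
Old-age dependency ratio: 27.5
Total dependency ratio: 57.2

Youth dependency ratio = 18.89 / 63.60 × 100 = 29.7
Old-age dependency ratio = 17.51 / 63.60 × 100 = 27.5
Total dependency ratio = (18.89 + 17.51) / 63.60 × 100 = 36.40 / 63.60 × 100 = 57.2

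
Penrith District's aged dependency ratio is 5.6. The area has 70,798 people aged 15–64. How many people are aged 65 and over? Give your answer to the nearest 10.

Aged 65 and over: 3,960

Old-age dependency ratio = elderly / working-age × 100
5.6 = E / 70,798 × 100
⇒ 3,960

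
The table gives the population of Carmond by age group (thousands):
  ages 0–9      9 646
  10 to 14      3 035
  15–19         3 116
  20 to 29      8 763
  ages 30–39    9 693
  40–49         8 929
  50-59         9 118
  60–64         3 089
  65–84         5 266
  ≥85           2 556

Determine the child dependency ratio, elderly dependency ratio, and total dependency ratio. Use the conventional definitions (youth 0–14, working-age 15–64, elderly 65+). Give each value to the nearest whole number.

0–14: 9 646 + 3 035 = 12 681
15–64: 3 116 + 8 763 + 9 693 + 8 929 + 9 118 + 3 089 = 42 708
65+: 5 266 + 2 556 = 7 822
Youth dependency ratio = 12 681 / 42 708 × 100 = 30
Old-age dependency ratio = 7 822 / 42 708 × 100 = 18
Total dependency ratio = (12 681 + 7 822) / 42 708 × 100 = 20 503 / 42 708 × 100 = 48

Youth dependency ratio: 30
Old-age dependency ratio: 18
Total dependency ratio: 48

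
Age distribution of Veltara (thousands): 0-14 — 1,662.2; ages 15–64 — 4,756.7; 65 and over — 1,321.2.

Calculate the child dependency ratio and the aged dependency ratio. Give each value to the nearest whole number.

Youth dependency ratio = 1,662.2 / 4,756.7 × 100 = 35
Old-age dependency ratio = 1,321.2 / 4,756.7 × 100 = 28

Youth dependency ratio: 35
Old-age dependency ratio: 28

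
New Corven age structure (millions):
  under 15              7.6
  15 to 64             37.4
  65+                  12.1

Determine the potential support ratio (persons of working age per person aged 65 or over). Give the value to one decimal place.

Potential support ratio = 37.4 / 12.1 = 3.1

Potential support ratio: 3.1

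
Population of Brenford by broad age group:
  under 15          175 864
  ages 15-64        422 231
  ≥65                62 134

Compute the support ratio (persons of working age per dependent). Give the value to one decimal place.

Support ratio: 1.8

Support ratio = 422 231 / (175 864 + 62 134) = 422 231 / 237 998 = 1.8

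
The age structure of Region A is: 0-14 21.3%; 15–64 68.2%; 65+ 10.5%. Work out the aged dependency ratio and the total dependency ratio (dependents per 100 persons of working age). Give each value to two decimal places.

Old-age dependency ratio = 10.5 / 68.2 × 100 = 15.40
Total dependency ratio = (21.3 + 10.5) / 68.2 × 100 = 31.8 / 68.2 × 100 = 46.63

Old-age dependency ratio: 15.40
Total dependency ratio: 46.63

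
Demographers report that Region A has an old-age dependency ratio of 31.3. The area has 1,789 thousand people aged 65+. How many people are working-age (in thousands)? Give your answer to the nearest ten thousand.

Working-age: 5,720

Old-age dependency ratio = elderly / working-age × 100
31.3 = 1,789 / W × 100
⇒ 5,720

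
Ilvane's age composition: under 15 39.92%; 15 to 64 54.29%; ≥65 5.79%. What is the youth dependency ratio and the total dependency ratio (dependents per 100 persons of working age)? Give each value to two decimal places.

Youth dependency ratio = 39.92 / 54.29 × 100 = 73.53
Total dependency ratio = (39.92 + 5.79) / 54.29 × 100 = 45.71 / 54.29 × 100 = 84.20

Youth dependency ratio: 73.53
Total dependency ratio: 84.20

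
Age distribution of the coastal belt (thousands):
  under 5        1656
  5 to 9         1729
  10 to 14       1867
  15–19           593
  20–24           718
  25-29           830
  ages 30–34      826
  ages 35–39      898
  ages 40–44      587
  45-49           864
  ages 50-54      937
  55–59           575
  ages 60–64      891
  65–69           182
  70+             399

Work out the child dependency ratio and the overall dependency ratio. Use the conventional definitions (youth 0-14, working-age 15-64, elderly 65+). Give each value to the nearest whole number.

Youth dependency ratio: 68
Total dependency ratio: 76

0–14: 1656 + 1729 + 1867 = 5252
15–64: 593 + 718 + 830 + 826 + 898 + 587 + 864 + 937 + 575 + 891 = 7719
65+: 182 + 399 = 581
Youth dependency ratio = 5252 / 7719 × 100 = 68
Total dependency ratio = (5252 + 581) / 7719 × 100 = 5833 / 7719 × 100 = 76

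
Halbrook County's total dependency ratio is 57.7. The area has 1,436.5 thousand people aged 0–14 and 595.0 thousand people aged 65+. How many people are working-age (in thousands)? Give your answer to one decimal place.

Working-age: 3,520.8

Total dependency ratio = (youth + elderly) / working-age × 100
57.7 = (1,436.5 + 595.0) / W × 100
⇒ 3,520.8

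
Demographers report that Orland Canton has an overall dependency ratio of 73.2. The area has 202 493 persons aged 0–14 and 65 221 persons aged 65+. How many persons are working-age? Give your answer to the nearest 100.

Working-age: 365 700

Total dependency ratio = (youth + elderly) / working-age × 100
73.2 = (202 493 + 65 221) / W × 100
⇒ 365 700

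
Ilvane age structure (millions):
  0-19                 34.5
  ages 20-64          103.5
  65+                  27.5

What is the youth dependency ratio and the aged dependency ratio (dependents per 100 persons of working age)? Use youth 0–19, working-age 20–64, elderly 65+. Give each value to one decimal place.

Youth dependency ratio: 33.3
Old-age dependency ratio: 26.6

Youth dependency ratio = 34.5 / 103.5 × 100 = 33.3
Old-age dependency ratio = 27.5 / 103.5 × 100 = 26.6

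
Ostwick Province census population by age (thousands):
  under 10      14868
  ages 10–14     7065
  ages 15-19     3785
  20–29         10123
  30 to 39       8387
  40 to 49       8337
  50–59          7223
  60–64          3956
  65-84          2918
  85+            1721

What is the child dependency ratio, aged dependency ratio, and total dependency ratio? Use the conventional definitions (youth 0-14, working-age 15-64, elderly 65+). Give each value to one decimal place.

Youth dependency ratio: 52.5
Old-age dependency ratio: 11.1
Total dependency ratio: 63.6

0–14: 14868 + 7065 = 21933
15–64: 3785 + 10123 + 8387 + 8337 + 7223 + 3956 = 41811
65+: 2918 + 1721 = 4639
Youth dependency ratio = 21933 / 41811 × 100 = 52.5
Old-age dependency ratio = 4639 / 41811 × 100 = 11.1
Total dependency ratio = (21933 + 4639) / 41811 × 100 = 26572 / 41811 × 100 = 63.6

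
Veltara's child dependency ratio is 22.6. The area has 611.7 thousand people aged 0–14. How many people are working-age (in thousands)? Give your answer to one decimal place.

Youth dependency ratio = youth / working-age × 100
22.6 = 611.7 / W × 100
⇒ 2,706.6

Working-age: 2,706.6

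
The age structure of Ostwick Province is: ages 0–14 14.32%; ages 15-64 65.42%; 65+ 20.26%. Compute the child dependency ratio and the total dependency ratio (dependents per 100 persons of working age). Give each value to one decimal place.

Youth dependency ratio = 14.32 / 65.42 × 100 = 21.9
Total dependency ratio = (14.32 + 20.26) / 65.42 × 100 = 34.58 / 65.42 × 100 = 52.9

Youth dependency ratio: 21.9
Total dependency ratio: 52.9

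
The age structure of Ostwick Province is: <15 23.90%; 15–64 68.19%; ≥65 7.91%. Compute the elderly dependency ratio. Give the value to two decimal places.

Old-age dependency ratio = 7.91 / 68.19 × 100 = 11.60

Old-age dependency ratio: 11.60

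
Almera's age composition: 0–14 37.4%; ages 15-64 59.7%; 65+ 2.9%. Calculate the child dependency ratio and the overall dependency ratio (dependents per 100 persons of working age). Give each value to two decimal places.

Youth dependency ratio = 37.4 / 59.7 × 100 = 62.65
Total dependency ratio = (37.4 + 2.9) / 59.7 × 100 = 40.3 / 59.7 × 100 = 67.50

Youth dependency ratio: 62.65
Total dependency ratio: 67.50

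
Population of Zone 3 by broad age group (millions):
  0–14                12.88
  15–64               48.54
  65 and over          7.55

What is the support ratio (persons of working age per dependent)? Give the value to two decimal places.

Support ratio = 48.54 / (12.88 + 7.55) = 48.54 / 20.43 = 2.38

Support ratio: 2.38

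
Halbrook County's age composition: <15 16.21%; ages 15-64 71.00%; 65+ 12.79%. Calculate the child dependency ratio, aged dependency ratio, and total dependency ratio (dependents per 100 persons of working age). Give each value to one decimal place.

Youth dependency ratio = 16.21 / 71.00 × 100 = 22.8
Old-age dependency ratio = 12.79 / 71.00 × 100 = 18.0
Total dependency ratio = (16.21 + 12.79) / 71.00 × 100 = 29.00 / 71.00 × 100 = 40.8

Youth dependency ratio: 22.8
Old-age dependency ratio: 18.0
Total dependency ratio: 40.8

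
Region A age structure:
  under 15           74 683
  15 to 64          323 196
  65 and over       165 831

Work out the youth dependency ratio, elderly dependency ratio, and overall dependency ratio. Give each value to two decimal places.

Youth dependency ratio: 23.11
Old-age dependency ratio: 51.31
Total dependency ratio: 74.42

Youth dependency ratio = 74 683 / 323 196 × 100 = 23.11
Old-age dependency ratio = 165 831 / 323 196 × 100 = 51.31
Total dependency ratio = (74 683 + 165 831) / 323 196 × 100 = 240 514 / 323 196 × 100 = 74.42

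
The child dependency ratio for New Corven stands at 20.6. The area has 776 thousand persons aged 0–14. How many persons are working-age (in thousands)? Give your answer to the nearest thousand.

Youth dependency ratio = youth / working-age × 100
20.6 = 776 / W × 100
⇒ 3,767

Working-age: 3,767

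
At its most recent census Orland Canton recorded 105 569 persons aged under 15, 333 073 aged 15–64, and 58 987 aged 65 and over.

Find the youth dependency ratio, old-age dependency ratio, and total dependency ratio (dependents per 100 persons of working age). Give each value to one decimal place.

Youth dependency ratio = 105 569 / 333 073 × 100 = 31.7
Old-age dependency ratio = 58 987 / 333 073 × 100 = 17.7
Total dependency ratio = (105 569 + 58 987) / 333 073 × 100 = 164 556 / 333 073 × 100 = 49.4

Youth dependency ratio: 31.7
Old-age dependency ratio: 17.7
Total dependency ratio: 49.4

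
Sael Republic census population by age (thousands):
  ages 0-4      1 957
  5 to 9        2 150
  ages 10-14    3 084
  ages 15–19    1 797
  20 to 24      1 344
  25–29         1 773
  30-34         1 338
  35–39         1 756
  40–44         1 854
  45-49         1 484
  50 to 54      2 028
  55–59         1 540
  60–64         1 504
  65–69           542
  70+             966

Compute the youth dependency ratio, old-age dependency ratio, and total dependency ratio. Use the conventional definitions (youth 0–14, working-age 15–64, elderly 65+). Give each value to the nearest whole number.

Youth dependency ratio: 44
Old-age dependency ratio: 9
Total dependency ratio: 53

0–14: 1 957 + 2 150 + 3 084 = 7 191
15–64: 1 797 + 1 344 + 1 773 + 1 338 + 1 756 + 1 854 + 1 484 + 2 028 + 1 540 + 1 504 = 16 418
65+: 542 + 966 = 1 508
Youth dependency ratio = 7 191 / 16 418 × 100 = 44
Old-age dependency ratio = 1 508 / 16 418 × 100 = 9
Total dependency ratio = (7 191 + 1 508) / 16 418 × 100 = 8 699 / 16 418 × 100 = 53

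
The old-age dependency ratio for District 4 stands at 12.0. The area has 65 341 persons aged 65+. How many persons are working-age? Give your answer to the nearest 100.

Working-age: 544 500

Old-age dependency ratio = elderly / working-age × 100
12.0 = 65 341 / W × 100
⇒ 544 500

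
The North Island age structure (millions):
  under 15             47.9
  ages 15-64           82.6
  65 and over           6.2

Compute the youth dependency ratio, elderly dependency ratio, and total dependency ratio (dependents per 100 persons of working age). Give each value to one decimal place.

Youth dependency ratio = 47.9 / 82.6 × 100 = 58.0
Old-age dependency ratio = 6.2 / 82.6 × 100 = 7.5
Total dependency ratio = (47.9 + 6.2) / 82.6 × 100 = 54.1 / 82.6 × 100 = 65.5

Youth dependency ratio: 58.0
Old-age dependency ratio: 7.5
Total dependency ratio: 65.5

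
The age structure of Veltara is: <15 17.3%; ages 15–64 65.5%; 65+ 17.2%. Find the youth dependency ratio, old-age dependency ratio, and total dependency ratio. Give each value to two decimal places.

Youth dependency ratio = 17.3 / 65.5 × 100 = 26.41
Old-age dependency ratio = 17.2 / 65.5 × 100 = 26.26
Total dependency ratio = (17.3 + 17.2) / 65.5 × 100 = 34.5 / 65.5 × 100 = 52.67

Youth dependency ratio: 26.41
Old-age dependency ratio: 26.26
Total dependency ratio: 52.67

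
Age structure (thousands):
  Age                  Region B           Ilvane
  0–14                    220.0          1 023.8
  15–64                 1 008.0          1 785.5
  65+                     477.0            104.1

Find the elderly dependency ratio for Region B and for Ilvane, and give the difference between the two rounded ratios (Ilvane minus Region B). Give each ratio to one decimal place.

Region B: 477.0 / 1 008.0 × 100 = 47.3
Ilvane: 104.1 / 1 785.5 × 100 = 5.8

Region B: 47.3
Ilvane: 5.8
Difference: -41.5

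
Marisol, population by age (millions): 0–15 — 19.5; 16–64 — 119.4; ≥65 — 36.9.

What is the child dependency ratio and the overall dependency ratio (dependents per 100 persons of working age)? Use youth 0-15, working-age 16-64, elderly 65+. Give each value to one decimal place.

Youth dependency ratio: 16.3
Total dependency ratio: 47.2

Youth dependency ratio = 19.5 / 119.4 × 100 = 16.3
Total dependency ratio = (19.5 + 36.9) / 119.4 × 100 = 56.4 / 119.4 × 100 = 47.2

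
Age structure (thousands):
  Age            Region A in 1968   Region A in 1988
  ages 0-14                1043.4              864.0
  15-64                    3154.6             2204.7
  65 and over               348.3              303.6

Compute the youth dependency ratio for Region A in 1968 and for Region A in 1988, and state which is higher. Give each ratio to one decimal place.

Region A in 1968: 1043.4 / 3154.6 × 100 = 33.1
Region A in 1988: 864.0 / 2204.7 × 100 = 39.2

Region A in 1968: 33.1
Region A in 1988: 39.2
Higher: Region A in 1988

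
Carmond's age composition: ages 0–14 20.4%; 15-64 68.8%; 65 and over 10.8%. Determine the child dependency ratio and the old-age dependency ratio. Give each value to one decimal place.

Youth dependency ratio: 29.7
Old-age dependency ratio: 15.7

Youth dependency ratio = 20.4 / 68.8 × 100 = 29.7
Old-age dependency ratio = 10.8 / 68.8 × 100 = 15.7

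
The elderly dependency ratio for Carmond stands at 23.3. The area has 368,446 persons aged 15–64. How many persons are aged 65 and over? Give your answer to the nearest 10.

Old-age dependency ratio = elderly / working-age × 100
23.3 = E / 368,446 × 100
⇒ 85,850

Aged 65 and over: 85,850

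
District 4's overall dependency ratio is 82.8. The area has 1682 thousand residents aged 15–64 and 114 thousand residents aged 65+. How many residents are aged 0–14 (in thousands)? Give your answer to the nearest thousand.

Total dependency ratio = (youth + elderly) / working-age × 100
82.8 = (Y + 114) / 1682 × 100
⇒ 1279

Aged 0–14: 1279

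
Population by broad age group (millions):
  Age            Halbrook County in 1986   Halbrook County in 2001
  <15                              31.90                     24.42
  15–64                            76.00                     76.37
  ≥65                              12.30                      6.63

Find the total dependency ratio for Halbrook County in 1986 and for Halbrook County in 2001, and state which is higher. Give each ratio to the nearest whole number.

Halbrook County in 1986: (31.90 + 12.30) / 76.00 × 100 = 44.20 / 76.00 × 100 = 58
Halbrook County in 2001: (24.42 + 6.63) / 76.37 × 100 = 31.05 / 76.37 × 100 = 41

Halbrook County in 1986: 58
Halbrook County in 2001: 41
Higher: Halbrook County in 1986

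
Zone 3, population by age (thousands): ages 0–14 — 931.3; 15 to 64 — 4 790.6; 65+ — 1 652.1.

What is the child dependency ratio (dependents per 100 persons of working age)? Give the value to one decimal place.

Youth dependency ratio: 19.4

Youth dependency ratio = 931.3 / 4 790.6 × 100 = 19.4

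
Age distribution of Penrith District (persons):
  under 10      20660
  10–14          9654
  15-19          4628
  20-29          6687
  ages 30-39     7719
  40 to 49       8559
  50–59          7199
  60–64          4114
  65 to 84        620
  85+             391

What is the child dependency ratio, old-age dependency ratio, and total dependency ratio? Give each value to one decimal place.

0–14: 20660 + 9654 = 30314
15–64: 4628 + 6687 + 7719 + 8559 + 7199 + 4114 = 38906
65+: 620 + 391 = 1011
Youth dependency ratio = 30314 / 38906 × 100 = 77.9
Old-age dependency ratio = 1011 / 38906 × 100 = 2.6
Total dependency ratio = (30314 + 1011) / 38906 × 100 = 31325 / 38906 × 100 = 80.5

Youth dependency ratio: 77.9
Old-age dependency ratio: 2.6
Total dependency ratio: 80.5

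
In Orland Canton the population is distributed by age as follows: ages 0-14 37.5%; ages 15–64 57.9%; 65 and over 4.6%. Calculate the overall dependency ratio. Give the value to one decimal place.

Total dependency ratio: 72.7

Total dependency ratio = (37.5 + 4.6) / 57.9 × 100 = 42.1 / 57.9 × 100 = 72.7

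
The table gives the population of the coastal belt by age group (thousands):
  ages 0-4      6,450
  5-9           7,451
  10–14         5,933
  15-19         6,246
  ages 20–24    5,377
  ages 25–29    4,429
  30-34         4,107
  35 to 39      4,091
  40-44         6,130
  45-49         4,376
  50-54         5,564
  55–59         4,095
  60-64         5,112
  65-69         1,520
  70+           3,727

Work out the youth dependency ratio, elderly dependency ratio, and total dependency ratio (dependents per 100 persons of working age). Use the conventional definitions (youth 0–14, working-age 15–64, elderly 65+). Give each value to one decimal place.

0–14: 6,450 + 7,451 + 5,933 = 19,834
15–64: 6,246 + 5,377 + 4,429 + 4,107 + 4,091 + 6,130 + 4,376 + 5,564 + 4,095 + 5,112 = 49,527
65+: 1,520 + 3,727 = 5,247
Youth dependency ratio = 19,834 / 49,527 × 100 = 40.0
Old-age dependency ratio = 5,247 / 49,527 × 100 = 10.6
Total dependency ratio = (19,834 + 5,247) / 49,527 × 100 = 25,081 / 49,527 × 100 = 50.6

Youth dependency ratio: 40.0
Old-age dependency ratio: 10.6
Total dependency ratio: 50.6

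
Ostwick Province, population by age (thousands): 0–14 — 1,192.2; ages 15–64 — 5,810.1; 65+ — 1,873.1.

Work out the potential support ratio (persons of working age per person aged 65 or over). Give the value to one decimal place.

Potential support ratio: 3.1

Potential support ratio = 5,810.1 / 1,873.1 = 3.1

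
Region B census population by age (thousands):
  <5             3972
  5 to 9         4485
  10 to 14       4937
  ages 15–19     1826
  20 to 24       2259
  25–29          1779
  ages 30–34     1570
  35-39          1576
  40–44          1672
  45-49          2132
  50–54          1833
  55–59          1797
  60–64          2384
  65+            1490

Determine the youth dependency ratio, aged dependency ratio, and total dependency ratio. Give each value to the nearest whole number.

0–14: 3972 + 4485 + 4937 = 13394
15–64: 1826 + 2259 + 1779 + 1570 + 1576 + 1672 + 2132 + 1833 + 1797 + 2384 = 18828
65+: 1490
Youth dependency ratio = 13394 / 18828 × 100 = 71
Old-age dependency ratio = 1490 / 18828 × 100 = 8
Total dependency ratio = (13394 + 1490) / 18828 × 100 = 14884 / 18828 × 100 = 79

Youth dependency ratio: 71
Old-age dependency ratio: 8
Total dependency ratio: 79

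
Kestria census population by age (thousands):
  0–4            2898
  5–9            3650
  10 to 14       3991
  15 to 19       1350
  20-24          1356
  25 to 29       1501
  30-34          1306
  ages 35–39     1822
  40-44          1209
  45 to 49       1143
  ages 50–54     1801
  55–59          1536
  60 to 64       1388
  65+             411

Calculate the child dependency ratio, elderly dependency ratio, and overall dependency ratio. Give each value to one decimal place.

Youth dependency ratio: 73.1
Old-age dependency ratio: 2.9
Total dependency ratio: 76.0

0–14: 2898 + 3650 + 3991 = 10539
15–64: 1350 + 1356 + 1501 + 1306 + 1822 + 1209 + 1143 + 1801 + 1536 + 1388 = 14412
65+: 411
Youth dependency ratio = 10539 / 14412 × 100 = 73.1
Old-age dependency ratio = 411 / 14412 × 100 = 2.9
Total dependency ratio = (10539 + 411) / 14412 × 100 = 10950 / 14412 × 100 = 76.0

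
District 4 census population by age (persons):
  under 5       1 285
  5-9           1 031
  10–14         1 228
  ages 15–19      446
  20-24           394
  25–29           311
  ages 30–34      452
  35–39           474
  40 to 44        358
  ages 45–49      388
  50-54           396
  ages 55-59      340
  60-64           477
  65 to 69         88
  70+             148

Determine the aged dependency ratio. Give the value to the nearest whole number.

0–14: 1 285 + 1 031 + 1 228 = 3 544
15–64: 446 + 394 + 311 + 452 + 474 + 358 + 388 + 396 + 340 + 477 = 4 036
65+: 88 + 148 = 236
Old-age dependency ratio = 236 / 4 036 × 100 = 6

Old-age dependency ratio: 6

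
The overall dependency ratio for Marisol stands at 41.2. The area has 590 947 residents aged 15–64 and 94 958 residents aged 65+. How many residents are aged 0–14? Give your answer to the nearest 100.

Total dependency ratio = (youth + elderly) / working-age × 100
41.2 = (Y + 94 958) / 590 947 × 100
⇒ 148 500

Aged 0–14: 148 500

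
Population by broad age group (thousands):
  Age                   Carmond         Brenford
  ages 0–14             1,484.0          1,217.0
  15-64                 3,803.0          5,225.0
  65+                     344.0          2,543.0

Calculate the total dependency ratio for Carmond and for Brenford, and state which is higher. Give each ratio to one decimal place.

Carmond: 48.1
Brenford: 72.0
Higher: Brenford

Carmond: (1,484.0 + 344.0) / 3,803.0 × 100 = 1,828.0 / 3,803.0 × 100 = 48.1
Brenford: (1,217.0 + 2,543.0) / 5,225.0 × 100 = 3,760.0 / 5,225.0 × 100 = 72.0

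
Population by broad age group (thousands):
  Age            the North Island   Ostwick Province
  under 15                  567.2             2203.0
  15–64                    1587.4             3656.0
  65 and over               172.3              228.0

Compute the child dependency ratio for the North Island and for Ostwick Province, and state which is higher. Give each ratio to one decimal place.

the North Island: 567.2 / 1587.4 × 100 = 35.7
Ostwick Province: 2203.0 / 3656.0 × 100 = 60.3

the North Island: 35.7
Ostwick Province: 60.3
Higher: Ostwick Province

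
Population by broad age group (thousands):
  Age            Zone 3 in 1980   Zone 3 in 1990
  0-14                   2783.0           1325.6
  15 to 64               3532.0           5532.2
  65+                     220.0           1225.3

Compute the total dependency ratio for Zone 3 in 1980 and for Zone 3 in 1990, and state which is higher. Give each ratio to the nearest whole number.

Zone 3 in 1980: (2783.0 + 220.0) / 3532.0 × 100 = 3003.0 / 3532.0 × 100 = 85
Zone 3 in 1990: (1325.6 + 1225.3) / 5532.2 × 100 = 2550.9 / 5532.2 × 100 = 46

Zone 3 in 1980: 85
Zone 3 in 1990: 46
Higher: Zone 3 in 1980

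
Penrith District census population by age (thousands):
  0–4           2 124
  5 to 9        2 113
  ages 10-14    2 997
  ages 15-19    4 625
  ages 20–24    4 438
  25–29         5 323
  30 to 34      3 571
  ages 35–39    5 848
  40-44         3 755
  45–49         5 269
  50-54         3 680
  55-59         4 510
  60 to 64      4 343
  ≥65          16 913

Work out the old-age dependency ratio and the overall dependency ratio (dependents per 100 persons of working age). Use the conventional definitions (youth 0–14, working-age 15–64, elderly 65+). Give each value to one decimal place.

0–14: 2 124 + 2 113 + 2 997 = 7 234
15–64: 4 625 + 4 438 + 5 323 + 3 571 + 5 848 + 3 755 + 5 269 + 3 680 + 4 510 + 4 343 = 45 362
65+: 16 913
Old-age dependency ratio = 16 913 / 45 362 × 100 = 37.3
Total dependency ratio = (7 234 + 16 913) / 45 362 × 100 = 24 147 / 45 362 × 100 = 53.2

Old-age dependency ratio: 37.3
Total dependency ratio: 53.2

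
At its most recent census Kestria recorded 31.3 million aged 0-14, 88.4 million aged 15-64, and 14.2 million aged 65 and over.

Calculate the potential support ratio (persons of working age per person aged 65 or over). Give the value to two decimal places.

Potential support ratio: 6.23

Potential support ratio = 88.4 / 14.2 = 6.23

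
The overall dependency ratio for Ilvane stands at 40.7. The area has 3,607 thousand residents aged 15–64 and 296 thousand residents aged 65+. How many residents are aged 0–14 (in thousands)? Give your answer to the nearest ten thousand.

Total dependency ratio = (youth + elderly) / working-age × 100
40.7 = (Y + 296) / 3,607 × 100
⇒ 1,170

Aged 0–14: 1,170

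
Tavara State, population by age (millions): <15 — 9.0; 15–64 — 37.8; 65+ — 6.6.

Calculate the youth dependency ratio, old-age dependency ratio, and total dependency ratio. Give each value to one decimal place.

Youth dependency ratio = 9.0 / 37.8 × 100 = 23.8
Old-age dependency ratio = 6.6 / 37.8 × 100 = 17.5
Total dependency ratio = (9.0 + 6.6) / 37.8 × 100 = 15.6 / 37.8 × 100 = 41.3

Youth dependency ratio: 23.8
Old-age dependency ratio: 17.5
Total dependency ratio: 41.3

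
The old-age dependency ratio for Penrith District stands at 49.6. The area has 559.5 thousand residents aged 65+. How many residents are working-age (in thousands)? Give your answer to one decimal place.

Old-age dependency ratio = elderly / working-age × 100
49.6 = 559.5 / W × 100
⇒ 1,128.0

Working-age: 1,128.0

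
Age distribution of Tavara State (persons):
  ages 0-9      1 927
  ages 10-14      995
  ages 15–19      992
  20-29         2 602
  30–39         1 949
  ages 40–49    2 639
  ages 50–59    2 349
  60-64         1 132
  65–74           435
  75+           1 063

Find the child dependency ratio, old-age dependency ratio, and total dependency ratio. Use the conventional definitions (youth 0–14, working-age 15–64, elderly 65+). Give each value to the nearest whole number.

0–14: 1 927 + 995 = 2 922
15–64: 992 + 2 602 + 1 949 + 2 639 + 2 349 + 1 132 = 11 663
65+: 435 + 1 063 = 1 498
Youth dependency ratio = 2 922 / 11 663 × 100 = 25
Old-age dependency ratio = 1 498 / 11 663 × 100 = 13
Total dependency ratio = (2 922 + 1 498) / 11 663 × 100 = 4 420 / 11 663 × 100 = 38

Youth dependency ratio: 25
Old-age dependency ratio: 13
Total dependency ratio: 38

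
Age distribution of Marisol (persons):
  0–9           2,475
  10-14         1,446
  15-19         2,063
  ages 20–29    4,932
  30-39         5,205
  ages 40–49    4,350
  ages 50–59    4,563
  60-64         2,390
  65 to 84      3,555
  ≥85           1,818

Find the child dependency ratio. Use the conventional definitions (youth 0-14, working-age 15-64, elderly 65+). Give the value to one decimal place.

Youth dependency ratio: 16.7

0–14: 2,475 + 1,446 = 3,921
15–64: 2,063 + 4,932 + 5,205 + 4,350 + 4,563 + 2,390 = 23,503
65+: 3,555 + 1,818 = 5,373
Youth dependency ratio = 3,921 / 23,503 × 100 = 16.7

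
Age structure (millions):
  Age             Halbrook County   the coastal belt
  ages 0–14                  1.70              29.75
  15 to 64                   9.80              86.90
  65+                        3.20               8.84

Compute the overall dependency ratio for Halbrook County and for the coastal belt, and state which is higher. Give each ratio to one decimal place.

Halbrook County: 50.0
the coastal belt: 44.4
Higher: Halbrook County

Halbrook County: (1.70 + 3.20) / 9.80 × 100 = 4.90 / 9.80 × 100 = 50.0
the coastal belt: (29.75 + 8.84) / 86.90 × 100 = 38.59 / 86.90 × 100 = 44.4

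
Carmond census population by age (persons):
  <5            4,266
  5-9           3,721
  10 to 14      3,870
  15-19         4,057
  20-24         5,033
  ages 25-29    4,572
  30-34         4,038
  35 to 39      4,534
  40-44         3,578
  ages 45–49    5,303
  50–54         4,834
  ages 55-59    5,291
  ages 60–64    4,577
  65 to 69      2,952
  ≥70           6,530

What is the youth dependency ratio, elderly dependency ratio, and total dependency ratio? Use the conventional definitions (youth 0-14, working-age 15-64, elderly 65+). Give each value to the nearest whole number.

Youth dependency ratio: 26
Old-age dependency ratio: 21
Total dependency ratio: 47

0–14: 4,266 + 3,721 + 3,870 = 11,857
15–64: 4,057 + 5,033 + 4,572 + 4,038 + 4,534 + 3,578 + 5,303 + 4,834 + 5,291 + 4,577 = 45,817
65+: 2,952 + 6,530 = 9,482
Youth dependency ratio = 11,857 / 45,817 × 100 = 26
Old-age dependency ratio = 9,482 / 45,817 × 100 = 21
Total dependency ratio = (11,857 + 9,482) / 45,817 × 100 = 21,339 / 45,817 × 100 = 47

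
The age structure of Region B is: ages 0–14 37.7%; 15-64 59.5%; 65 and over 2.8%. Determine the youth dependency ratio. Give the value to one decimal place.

Youth dependency ratio = 37.7 / 59.5 × 100 = 63.4

Youth dependency ratio: 63.4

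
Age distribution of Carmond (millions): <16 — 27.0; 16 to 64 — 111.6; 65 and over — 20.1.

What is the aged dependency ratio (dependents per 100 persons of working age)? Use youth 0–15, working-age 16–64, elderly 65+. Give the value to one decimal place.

Old-age dependency ratio = 20.1 / 111.6 × 100 = 18.0

Old-age dependency ratio: 18.0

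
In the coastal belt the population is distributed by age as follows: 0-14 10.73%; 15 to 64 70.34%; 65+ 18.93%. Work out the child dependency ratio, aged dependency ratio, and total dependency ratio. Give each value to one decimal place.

Youth dependency ratio: 15.3
Old-age dependency ratio: 26.9
Total dependency ratio: 42.2

Youth dependency ratio = 10.73 / 70.34 × 100 = 15.3
Old-age dependency ratio = 18.93 / 70.34 × 100 = 26.9
Total dependency ratio = (10.73 + 18.93) / 70.34 × 100 = 29.66 / 70.34 × 100 = 42.2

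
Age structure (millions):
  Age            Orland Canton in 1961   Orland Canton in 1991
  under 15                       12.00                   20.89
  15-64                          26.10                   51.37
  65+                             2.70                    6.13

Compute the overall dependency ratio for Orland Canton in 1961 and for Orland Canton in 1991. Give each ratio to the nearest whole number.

Orland Canton in 1961: 56
Orland Canton in 1991: 53

Orland Canton in 1961: (12.00 + 2.70) / 26.10 × 100 = 14.70 / 26.10 × 100 = 56
Orland Canton in 1991: (20.89 + 6.13) / 51.37 × 100 = 27.02 / 51.37 × 100 = 53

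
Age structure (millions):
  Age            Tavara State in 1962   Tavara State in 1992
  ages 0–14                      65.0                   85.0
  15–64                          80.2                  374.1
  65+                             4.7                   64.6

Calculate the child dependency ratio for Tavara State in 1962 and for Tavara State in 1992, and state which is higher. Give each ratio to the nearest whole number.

Tavara State in 1962: 65.0 / 80.2 × 100 = 81
Tavara State in 1992: 85.0 / 374.1 × 100 = 23

Tavara State in 1962: 81
Tavara State in 1992: 23
Higher: Tavara State in 1962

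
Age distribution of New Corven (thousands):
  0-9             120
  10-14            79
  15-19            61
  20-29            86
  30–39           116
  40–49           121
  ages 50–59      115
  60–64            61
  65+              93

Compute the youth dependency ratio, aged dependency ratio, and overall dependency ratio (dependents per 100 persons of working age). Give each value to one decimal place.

0–14: 120 + 79 = 199
15–64: 61 + 86 + 116 + 121 + 115 + 61 = 560
65+: 93
Youth dependency ratio = 199 / 560 × 100 = 35.5
Old-age dependency ratio = 93 / 560 × 100 = 16.6
Total dependency ratio = (199 + 93) / 560 × 100 = 292 / 560 × 100 = 52.1

Youth dependency ratio: 35.5
Old-age dependency ratio: 16.6
Total dependency ratio: 52.1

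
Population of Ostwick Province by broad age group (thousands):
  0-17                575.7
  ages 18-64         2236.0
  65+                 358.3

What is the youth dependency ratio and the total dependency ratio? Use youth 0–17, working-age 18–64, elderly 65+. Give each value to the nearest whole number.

Youth dependency ratio: 26
Total dependency ratio: 42

Youth dependency ratio = 575.7 / 2236.0 × 100 = 26
Total dependency ratio = (575.7 + 358.3) / 2236.0 × 100 = 934.0 / 2236.0 × 100 = 42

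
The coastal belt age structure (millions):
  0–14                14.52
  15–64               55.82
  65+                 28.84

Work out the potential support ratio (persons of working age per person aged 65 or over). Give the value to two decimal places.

Potential support ratio = 55.82 / 28.84 = 1.94

Potential support ratio: 1.94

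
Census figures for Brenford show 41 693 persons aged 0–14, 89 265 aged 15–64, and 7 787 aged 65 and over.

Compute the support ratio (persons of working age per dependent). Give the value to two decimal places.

Support ratio: 1.80

Support ratio = 89 265 / (41 693 + 7 787) = 89 265 / 49 480 = 1.80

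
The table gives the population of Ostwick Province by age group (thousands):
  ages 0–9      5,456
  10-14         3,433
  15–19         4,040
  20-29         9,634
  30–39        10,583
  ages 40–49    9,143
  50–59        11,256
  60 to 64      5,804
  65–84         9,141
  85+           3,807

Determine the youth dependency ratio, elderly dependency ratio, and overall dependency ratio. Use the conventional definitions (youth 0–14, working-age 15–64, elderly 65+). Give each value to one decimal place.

Youth dependency ratio: 17.6
Old-age dependency ratio: 25.7
Total dependency ratio: 43.3

0–14: 5,456 + 3,433 = 8,889
15–64: 4,040 + 9,634 + 10,583 + 9,143 + 11,256 + 5,804 = 50,460
65+: 9,141 + 3,807 = 12,948
Youth dependency ratio = 8,889 / 50,460 × 100 = 17.6
Old-age dependency ratio = 12,948 / 50,460 × 100 = 25.7
Total dependency ratio = (8,889 + 12,948) / 50,460 × 100 = 21,837 / 50,460 × 100 = 43.3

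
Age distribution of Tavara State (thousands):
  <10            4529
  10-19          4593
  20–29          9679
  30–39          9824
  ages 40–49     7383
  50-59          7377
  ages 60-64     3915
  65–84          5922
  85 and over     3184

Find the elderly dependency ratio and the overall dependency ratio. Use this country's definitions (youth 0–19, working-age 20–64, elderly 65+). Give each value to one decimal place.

0–19: 4529 + 4593 = 9122
20–64: 9679 + 9824 + 7383 + 7377 + 3915 = 38178
65+: 5922 + 3184 = 9106
Old-age dependency ratio = 9106 / 38178 × 100 = 23.9
Total dependency ratio = (9122 + 9106) / 38178 × 100 = 18228 / 38178 × 100 = 47.7

Old-age dependency ratio: 23.9
Total dependency ratio: 47.7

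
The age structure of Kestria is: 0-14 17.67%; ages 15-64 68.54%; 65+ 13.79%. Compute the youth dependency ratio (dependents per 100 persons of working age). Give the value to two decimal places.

Youth dependency ratio = 17.67 / 68.54 × 100 = 25.78

Youth dependency ratio: 25.78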